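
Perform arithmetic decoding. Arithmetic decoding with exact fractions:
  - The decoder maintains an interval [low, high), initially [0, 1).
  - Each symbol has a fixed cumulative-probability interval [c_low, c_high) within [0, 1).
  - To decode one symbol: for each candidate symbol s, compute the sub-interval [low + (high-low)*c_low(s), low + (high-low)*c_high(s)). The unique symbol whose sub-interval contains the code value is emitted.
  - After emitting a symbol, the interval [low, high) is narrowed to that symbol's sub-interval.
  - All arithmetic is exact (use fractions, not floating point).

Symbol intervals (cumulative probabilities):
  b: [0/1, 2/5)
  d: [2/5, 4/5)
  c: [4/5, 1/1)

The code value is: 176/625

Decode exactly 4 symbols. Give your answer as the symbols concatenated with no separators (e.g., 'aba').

Answer: bddc

Derivation:
Step 1: interval [0/1, 1/1), width = 1/1 - 0/1 = 1/1
  'b': [0/1 + 1/1*0/1, 0/1 + 1/1*2/5) = [0/1, 2/5) <- contains code 176/625
  'd': [0/1 + 1/1*2/5, 0/1 + 1/1*4/5) = [2/5, 4/5)
  'c': [0/1 + 1/1*4/5, 0/1 + 1/1*1/1) = [4/5, 1/1)
  emit 'b', narrow to [0/1, 2/5)
Step 2: interval [0/1, 2/5), width = 2/5 - 0/1 = 2/5
  'b': [0/1 + 2/5*0/1, 0/1 + 2/5*2/5) = [0/1, 4/25)
  'd': [0/1 + 2/5*2/5, 0/1 + 2/5*4/5) = [4/25, 8/25) <- contains code 176/625
  'c': [0/1 + 2/5*4/5, 0/1 + 2/5*1/1) = [8/25, 2/5)
  emit 'd', narrow to [4/25, 8/25)
Step 3: interval [4/25, 8/25), width = 8/25 - 4/25 = 4/25
  'b': [4/25 + 4/25*0/1, 4/25 + 4/25*2/5) = [4/25, 28/125)
  'd': [4/25 + 4/25*2/5, 4/25 + 4/25*4/5) = [28/125, 36/125) <- contains code 176/625
  'c': [4/25 + 4/25*4/5, 4/25 + 4/25*1/1) = [36/125, 8/25)
  emit 'd', narrow to [28/125, 36/125)
Step 4: interval [28/125, 36/125), width = 36/125 - 28/125 = 8/125
  'b': [28/125 + 8/125*0/1, 28/125 + 8/125*2/5) = [28/125, 156/625)
  'd': [28/125 + 8/125*2/5, 28/125 + 8/125*4/5) = [156/625, 172/625)
  'c': [28/125 + 8/125*4/5, 28/125 + 8/125*1/1) = [172/625, 36/125) <- contains code 176/625
  emit 'c', narrow to [172/625, 36/125)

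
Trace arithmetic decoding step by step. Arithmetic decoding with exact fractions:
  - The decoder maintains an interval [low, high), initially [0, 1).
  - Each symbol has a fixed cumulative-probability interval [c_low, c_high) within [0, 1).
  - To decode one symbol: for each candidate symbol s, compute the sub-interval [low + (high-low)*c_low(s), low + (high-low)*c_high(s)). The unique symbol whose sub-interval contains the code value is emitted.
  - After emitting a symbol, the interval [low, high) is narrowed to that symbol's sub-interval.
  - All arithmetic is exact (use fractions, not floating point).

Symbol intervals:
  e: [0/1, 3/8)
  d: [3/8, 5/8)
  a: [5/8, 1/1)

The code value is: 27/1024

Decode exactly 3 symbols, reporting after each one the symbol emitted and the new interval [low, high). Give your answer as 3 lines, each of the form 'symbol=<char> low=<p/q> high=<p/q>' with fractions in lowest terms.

Answer: symbol=e low=0/1 high=3/8
symbol=e low=0/1 high=9/64
symbol=e low=0/1 high=27/512

Derivation:
Step 1: interval [0/1, 1/1), width = 1/1 - 0/1 = 1/1
  'e': [0/1 + 1/1*0/1, 0/1 + 1/1*3/8) = [0/1, 3/8) <- contains code 27/1024
  'd': [0/1 + 1/1*3/8, 0/1 + 1/1*5/8) = [3/8, 5/8)
  'a': [0/1 + 1/1*5/8, 0/1 + 1/1*1/1) = [5/8, 1/1)
  emit 'e', narrow to [0/1, 3/8)
Step 2: interval [0/1, 3/8), width = 3/8 - 0/1 = 3/8
  'e': [0/1 + 3/8*0/1, 0/1 + 3/8*3/8) = [0/1, 9/64) <- contains code 27/1024
  'd': [0/1 + 3/8*3/8, 0/1 + 3/8*5/8) = [9/64, 15/64)
  'a': [0/1 + 3/8*5/8, 0/1 + 3/8*1/1) = [15/64, 3/8)
  emit 'e', narrow to [0/1, 9/64)
Step 3: interval [0/1, 9/64), width = 9/64 - 0/1 = 9/64
  'e': [0/1 + 9/64*0/1, 0/1 + 9/64*3/8) = [0/1, 27/512) <- contains code 27/1024
  'd': [0/1 + 9/64*3/8, 0/1 + 9/64*5/8) = [27/512, 45/512)
  'a': [0/1 + 9/64*5/8, 0/1 + 9/64*1/1) = [45/512, 9/64)
  emit 'e', narrow to [0/1, 27/512)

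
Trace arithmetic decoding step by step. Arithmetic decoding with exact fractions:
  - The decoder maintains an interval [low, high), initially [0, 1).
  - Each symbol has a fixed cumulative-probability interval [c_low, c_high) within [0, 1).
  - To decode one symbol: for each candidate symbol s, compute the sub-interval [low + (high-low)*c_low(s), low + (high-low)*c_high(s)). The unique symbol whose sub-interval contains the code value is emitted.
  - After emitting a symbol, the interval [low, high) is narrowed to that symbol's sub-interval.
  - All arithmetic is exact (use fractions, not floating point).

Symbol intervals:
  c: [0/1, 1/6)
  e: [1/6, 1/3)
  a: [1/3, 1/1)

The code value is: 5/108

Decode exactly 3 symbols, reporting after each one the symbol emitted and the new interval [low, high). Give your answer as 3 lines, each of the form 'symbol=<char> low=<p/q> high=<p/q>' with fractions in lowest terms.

Answer: symbol=c low=0/1 high=1/6
symbol=e low=1/36 high=1/18
symbol=a low=1/27 high=1/18

Derivation:
Step 1: interval [0/1, 1/1), width = 1/1 - 0/1 = 1/1
  'c': [0/1 + 1/1*0/1, 0/1 + 1/1*1/6) = [0/1, 1/6) <- contains code 5/108
  'e': [0/1 + 1/1*1/6, 0/1 + 1/1*1/3) = [1/6, 1/3)
  'a': [0/1 + 1/1*1/3, 0/1 + 1/1*1/1) = [1/3, 1/1)
  emit 'c', narrow to [0/1, 1/6)
Step 2: interval [0/1, 1/6), width = 1/6 - 0/1 = 1/6
  'c': [0/1 + 1/6*0/1, 0/1 + 1/6*1/6) = [0/1, 1/36)
  'e': [0/1 + 1/6*1/6, 0/1 + 1/6*1/3) = [1/36, 1/18) <- contains code 5/108
  'a': [0/1 + 1/6*1/3, 0/1 + 1/6*1/1) = [1/18, 1/6)
  emit 'e', narrow to [1/36, 1/18)
Step 3: interval [1/36, 1/18), width = 1/18 - 1/36 = 1/36
  'c': [1/36 + 1/36*0/1, 1/36 + 1/36*1/6) = [1/36, 7/216)
  'e': [1/36 + 1/36*1/6, 1/36 + 1/36*1/3) = [7/216, 1/27)
  'a': [1/36 + 1/36*1/3, 1/36 + 1/36*1/1) = [1/27, 1/18) <- contains code 5/108
  emit 'a', narrow to [1/27, 1/18)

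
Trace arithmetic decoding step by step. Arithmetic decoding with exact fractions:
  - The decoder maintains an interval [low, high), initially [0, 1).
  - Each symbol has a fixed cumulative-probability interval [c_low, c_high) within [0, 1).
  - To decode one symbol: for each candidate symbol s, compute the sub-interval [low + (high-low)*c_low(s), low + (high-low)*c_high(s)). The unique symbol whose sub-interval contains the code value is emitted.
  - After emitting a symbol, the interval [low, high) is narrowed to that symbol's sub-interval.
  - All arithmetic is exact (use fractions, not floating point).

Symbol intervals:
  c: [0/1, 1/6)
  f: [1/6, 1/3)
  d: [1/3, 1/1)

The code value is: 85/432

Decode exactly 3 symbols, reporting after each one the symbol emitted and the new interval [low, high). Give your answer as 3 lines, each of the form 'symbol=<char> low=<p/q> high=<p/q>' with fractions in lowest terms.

Step 1: interval [0/1, 1/1), width = 1/1 - 0/1 = 1/1
  'c': [0/1 + 1/1*0/1, 0/1 + 1/1*1/6) = [0/1, 1/6)
  'f': [0/1 + 1/1*1/6, 0/1 + 1/1*1/3) = [1/6, 1/3) <- contains code 85/432
  'd': [0/1 + 1/1*1/3, 0/1 + 1/1*1/1) = [1/3, 1/1)
  emit 'f', narrow to [1/6, 1/3)
Step 2: interval [1/6, 1/3), width = 1/3 - 1/6 = 1/6
  'c': [1/6 + 1/6*0/1, 1/6 + 1/6*1/6) = [1/6, 7/36)
  'f': [1/6 + 1/6*1/6, 1/6 + 1/6*1/3) = [7/36, 2/9) <- contains code 85/432
  'd': [1/6 + 1/6*1/3, 1/6 + 1/6*1/1) = [2/9, 1/3)
  emit 'f', narrow to [7/36, 2/9)
Step 3: interval [7/36, 2/9), width = 2/9 - 7/36 = 1/36
  'c': [7/36 + 1/36*0/1, 7/36 + 1/36*1/6) = [7/36, 43/216) <- contains code 85/432
  'f': [7/36 + 1/36*1/6, 7/36 + 1/36*1/3) = [43/216, 11/54)
  'd': [7/36 + 1/36*1/3, 7/36 + 1/36*1/1) = [11/54, 2/9)
  emit 'c', narrow to [7/36, 43/216)

Answer: symbol=f low=1/6 high=1/3
symbol=f low=7/36 high=2/9
symbol=c low=7/36 high=43/216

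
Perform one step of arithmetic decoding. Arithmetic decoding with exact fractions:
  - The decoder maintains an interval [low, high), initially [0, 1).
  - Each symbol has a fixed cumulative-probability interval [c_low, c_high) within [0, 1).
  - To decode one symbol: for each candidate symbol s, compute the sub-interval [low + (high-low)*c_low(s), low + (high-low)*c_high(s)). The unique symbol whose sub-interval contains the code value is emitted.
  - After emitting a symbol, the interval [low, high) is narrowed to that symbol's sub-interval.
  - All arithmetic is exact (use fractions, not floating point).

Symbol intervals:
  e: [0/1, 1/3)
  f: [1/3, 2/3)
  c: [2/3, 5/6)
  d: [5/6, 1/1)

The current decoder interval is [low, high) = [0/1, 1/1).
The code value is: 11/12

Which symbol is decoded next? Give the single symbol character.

Answer: d

Derivation:
Interval width = high − low = 1/1 − 0/1 = 1/1
Scaled code = (code − low) / width = (11/12 − 0/1) / 1/1 = 11/12
  e: [0/1, 1/3) 
  f: [1/3, 2/3) 
  c: [2/3, 5/6) 
  d: [5/6, 1/1) ← scaled code falls here ✓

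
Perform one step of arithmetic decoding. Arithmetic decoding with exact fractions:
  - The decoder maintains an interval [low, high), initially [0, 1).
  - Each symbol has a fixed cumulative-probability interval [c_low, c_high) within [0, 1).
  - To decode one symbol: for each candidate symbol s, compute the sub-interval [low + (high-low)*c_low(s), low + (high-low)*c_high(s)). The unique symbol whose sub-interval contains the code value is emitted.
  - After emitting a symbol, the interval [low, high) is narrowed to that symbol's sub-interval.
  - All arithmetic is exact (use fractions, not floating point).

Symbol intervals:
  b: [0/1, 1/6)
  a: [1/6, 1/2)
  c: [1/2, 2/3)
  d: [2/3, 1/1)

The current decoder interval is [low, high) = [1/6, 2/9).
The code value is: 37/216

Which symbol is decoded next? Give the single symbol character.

Interval width = high − low = 2/9 − 1/6 = 1/18
Scaled code = (code − low) / width = (37/216 − 1/6) / 1/18 = 1/12
  b: [0/1, 1/6) ← scaled code falls here ✓
  a: [1/6, 1/2) 
  c: [1/2, 2/3) 
  d: [2/3, 1/1) 

Answer: b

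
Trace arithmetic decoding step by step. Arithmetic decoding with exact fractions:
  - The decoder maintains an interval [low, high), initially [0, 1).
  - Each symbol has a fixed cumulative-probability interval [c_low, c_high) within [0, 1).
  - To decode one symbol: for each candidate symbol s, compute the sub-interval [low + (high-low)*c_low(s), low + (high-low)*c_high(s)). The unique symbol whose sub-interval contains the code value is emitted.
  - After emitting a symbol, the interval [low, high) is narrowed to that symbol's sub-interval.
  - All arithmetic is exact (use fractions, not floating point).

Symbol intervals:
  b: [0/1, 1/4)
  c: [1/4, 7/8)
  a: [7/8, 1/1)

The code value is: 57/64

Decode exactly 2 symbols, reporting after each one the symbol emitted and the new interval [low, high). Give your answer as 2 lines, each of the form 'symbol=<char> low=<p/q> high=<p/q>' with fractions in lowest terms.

Answer: symbol=a low=7/8 high=1/1
symbol=b low=7/8 high=29/32

Derivation:
Step 1: interval [0/1, 1/1), width = 1/1 - 0/1 = 1/1
  'b': [0/1 + 1/1*0/1, 0/1 + 1/1*1/4) = [0/1, 1/4)
  'c': [0/1 + 1/1*1/4, 0/1 + 1/1*7/8) = [1/4, 7/8)
  'a': [0/1 + 1/1*7/8, 0/1 + 1/1*1/1) = [7/8, 1/1) <- contains code 57/64
  emit 'a', narrow to [7/8, 1/1)
Step 2: interval [7/8, 1/1), width = 1/1 - 7/8 = 1/8
  'b': [7/8 + 1/8*0/1, 7/8 + 1/8*1/4) = [7/8, 29/32) <- contains code 57/64
  'c': [7/8 + 1/8*1/4, 7/8 + 1/8*7/8) = [29/32, 63/64)
  'a': [7/8 + 1/8*7/8, 7/8 + 1/8*1/1) = [63/64, 1/1)
  emit 'b', narrow to [7/8, 29/32)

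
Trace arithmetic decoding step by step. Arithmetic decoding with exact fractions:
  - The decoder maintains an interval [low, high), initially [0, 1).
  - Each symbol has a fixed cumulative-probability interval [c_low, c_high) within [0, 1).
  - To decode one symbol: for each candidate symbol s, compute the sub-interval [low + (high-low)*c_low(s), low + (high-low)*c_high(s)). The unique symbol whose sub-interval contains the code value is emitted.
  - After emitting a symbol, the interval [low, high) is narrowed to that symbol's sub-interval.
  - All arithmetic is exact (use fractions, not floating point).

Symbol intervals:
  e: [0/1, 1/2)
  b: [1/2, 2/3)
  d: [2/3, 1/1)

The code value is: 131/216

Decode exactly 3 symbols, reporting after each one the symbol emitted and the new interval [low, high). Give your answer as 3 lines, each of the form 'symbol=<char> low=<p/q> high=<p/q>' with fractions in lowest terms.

Answer: symbol=b low=1/2 high=2/3
symbol=b low=7/12 high=11/18
symbol=d low=65/108 high=11/18

Derivation:
Step 1: interval [0/1, 1/1), width = 1/1 - 0/1 = 1/1
  'e': [0/1 + 1/1*0/1, 0/1 + 1/1*1/2) = [0/1, 1/2)
  'b': [0/1 + 1/1*1/2, 0/1 + 1/1*2/3) = [1/2, 2/3) <- contains code 131/216
  'd': [0/1 + 1/1*2/3, 0/1 + 1/1*1/1) = [2/3, 1/1)
  emit 'b', narrow to [1/2, 2/3)
Step 2: interval [1/2, 2/3), width = 2/3 - 1/2 = 1/6
  'e': [1/2 + 1/6*0/1, 1/2 + 1/6*1/2) = [1/2, 7/12)
  'b': [1/2 + 1/6*1/2, 1/2 + 1/6*2/3) = [7/12, 11/18) <- contains code 131/216
  'd': [1/2 + 1/6*2/3, 1/2 + 1/6*1/1) = [11/18, 2/3)
  emit 'b', narrow to [7/12, 11/18)
Step 3: interval [7/12, 11/18), width = 11/18 - 7/12 = 1/36
  'e': [7/12 + 1/36*0/1, 7/12 + 1/36*1/2) = [7/12, 43/72)
  'b': [7/12 + 1/36*1/2, 7/12 + 1/36*2/3) = [43/72, 65/108)
  'd': [7/12 + 1/36*2/3, 7/12 + 1/36*1/1) = [65/108, 11/18) <- contains code 131/216
  emit 'd', narrow to [65/108, 11/18)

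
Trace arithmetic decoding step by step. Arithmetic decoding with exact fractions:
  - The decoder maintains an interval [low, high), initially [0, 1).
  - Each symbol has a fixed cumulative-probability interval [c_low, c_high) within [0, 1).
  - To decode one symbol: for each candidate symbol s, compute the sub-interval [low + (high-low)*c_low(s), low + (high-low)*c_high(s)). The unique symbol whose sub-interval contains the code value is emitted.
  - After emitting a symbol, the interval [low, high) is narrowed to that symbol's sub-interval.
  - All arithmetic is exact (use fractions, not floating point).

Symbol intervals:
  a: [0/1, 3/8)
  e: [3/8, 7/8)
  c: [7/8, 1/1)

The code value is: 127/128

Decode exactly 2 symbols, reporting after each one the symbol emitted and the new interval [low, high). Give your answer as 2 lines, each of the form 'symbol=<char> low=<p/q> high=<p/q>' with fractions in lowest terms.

Step 1: interval [0/1, 1/1), width = 1/1 - 0/1 = 1/1
  'a': [0/1 + 1/1*0/1, 0/1 + 1/1*3/8) = [0/1, 3/8)
  'e': [0/1 + 1/1*3/8, 0/1 + 1/1*7/8) = [3/8, 7/8)
  'c': [0/1 + 1/1*7/8, 0/1 + 1/1*1/1) = [7/8, 1/1) <- contains code 127/128
  emit 'c', narrow to [7/8, 1/1)
Step 2: interval [7/8, 1/1), width = 1/1 - 7/8 = 1/8
  'a': [7/8 + 1/8*0/1, 7/8 + 1/8*3/8) = [7/8, 59/64)
  'e': [7/8 + 1/8*3/8, 7/8 + 1/8*7/8) = [59/64, 63/64)
  'c': [7/8 + 1/8*7/8, 7/8 + 1/8*1/1) = [63/64, 1/1) <- contains code 127/128
  emit 'c', narrow to [63/64, 1/1)

Answer: symbol=c low=7/8 high=1/1
symbol=c low=63/64 high=1/1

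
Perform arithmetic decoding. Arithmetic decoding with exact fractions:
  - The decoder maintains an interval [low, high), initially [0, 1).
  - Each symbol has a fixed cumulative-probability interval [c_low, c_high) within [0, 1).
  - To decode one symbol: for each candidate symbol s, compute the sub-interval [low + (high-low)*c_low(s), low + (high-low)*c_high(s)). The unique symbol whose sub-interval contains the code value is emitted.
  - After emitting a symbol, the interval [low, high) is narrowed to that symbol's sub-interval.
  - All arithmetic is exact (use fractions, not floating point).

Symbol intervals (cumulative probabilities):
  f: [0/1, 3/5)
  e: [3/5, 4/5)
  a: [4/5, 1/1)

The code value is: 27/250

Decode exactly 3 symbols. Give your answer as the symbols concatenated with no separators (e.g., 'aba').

Step 1: interval [0/1, 1/1), width = 1/1 - 0/1 = 1/1
  'f': [0/1 + 1/1*0/1, 0/1 + 1/1*3/5) = [0/1, 3/5) <- contains code 27/250
  'e': [0/1 + 1/1*3/5, 0/1 + 1/1*4/5) = [3/5, 4/5)
  'a': [0/1 + 1/1*4/5, 0/1 + 1/1*1/1) = [4/5, 1/1)
  emit 'f', narrow to [0/1, 3/5)
Step 2: interval [0/1, 3/5), width = 3/5 - 0/1 = 3/5
  'f': [0/1 + 3/5*0/1, 0/1 + 3/5*3/5) = [0/1, 9/25) <- contains code 27/250
  'e': [0/1 + 3/5*3/5, 0/1 + 3/5*4/5) = [9/25, 12/25)
  'a': [0/1 + 3/5*4/5, 0/1 + 3/5*1/1) = [12/25, 3/5)
  emit 'f', narrow to [0/1, 9/25)
Step 3: interval [0/1, 9/25), width = 9/25 - 0/1 = 9/25
  'f': [0/1 + 9/25*0/1, 0/1 + 9/25*3/5) = [0/1, 27/125) <- contains code 27/250
  'e': [0/1 + 9/25*3/5, 0/1 + 9/25*4/5) = [27/125, 36/125)
  'a': [0/1 + 9/25*4/5, 0/1 + 9/25*1/1) = [36/125, 9/25)
  emit 'f', narrow to [0/1, 27/125)

Answer: fff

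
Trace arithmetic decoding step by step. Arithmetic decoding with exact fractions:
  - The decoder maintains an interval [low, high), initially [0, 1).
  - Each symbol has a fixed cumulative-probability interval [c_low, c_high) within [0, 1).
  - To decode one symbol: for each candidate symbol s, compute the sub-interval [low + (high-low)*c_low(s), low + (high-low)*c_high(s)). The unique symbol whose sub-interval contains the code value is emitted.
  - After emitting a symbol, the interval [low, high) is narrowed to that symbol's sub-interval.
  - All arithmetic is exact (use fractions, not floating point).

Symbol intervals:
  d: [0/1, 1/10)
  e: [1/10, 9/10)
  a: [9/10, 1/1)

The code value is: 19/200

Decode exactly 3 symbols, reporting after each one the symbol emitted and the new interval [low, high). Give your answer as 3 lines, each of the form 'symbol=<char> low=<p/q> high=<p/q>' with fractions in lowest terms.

Answer: symbol=d low=0/1 high=1/10
symbol=a low=9/100 high=1/10
symbol=e low=91/1000 high=99/1000

Derivation:
Step 1: interval [0/1, 1/1), width = 1/1 - 0/1 = 1/1
  'd': [0/1 + 1/1*0/1, 0/1 + 1/1*1/10) = [0/1, 1/10) <- contains code 19/200
  'e': [0/1 + 1/1*1/10, 0/1 + 1/1*9/10) = [1/10, 9/10)
  'a': [0/1 + 1/1*9/10, 0/1 + 1/1*1/1) = [9/10, 1/1)
  emit 'd', narrow to [0/1, 1/10)
Step 2: interval [0/1, 1/10), width = 1/10 - 0/1 = 1/10
  'd': [0/1 + 1/10*0/1, 0/1 + 1/10*1/10) = [0/1, 1/100)
  'e': [0/1 + 1/10*1/10, 0/1 + 1/10*9/10) = [1/100, 9/100)
  'a': [0/1 + 1/10*9/10, 0/1 + 1/10*1/1) = [9/100, 1/10) <- contains code 19/200
  emit 'a', narrow to [9/100, 1/10)
Step 3: interval [9/100, 1/10), width = 1/10 - 9/100 = 1/100
  'd': [9/100 + 1/100*0/1, 9/100 + 1/100*1/10) = [9/100, 91/1000)
  'e': [9/100 + 1/100*1/10, 9/100 + 1/100*9/10) = [91/1000, 99/1000) <- contains code 19/200
  'a': [9/100 + 1/100*9/10, 9/100 + 1/100*1/1) = [99/1000, 1/10)
  emit 'e', narrow to [91/1000, 99/1000)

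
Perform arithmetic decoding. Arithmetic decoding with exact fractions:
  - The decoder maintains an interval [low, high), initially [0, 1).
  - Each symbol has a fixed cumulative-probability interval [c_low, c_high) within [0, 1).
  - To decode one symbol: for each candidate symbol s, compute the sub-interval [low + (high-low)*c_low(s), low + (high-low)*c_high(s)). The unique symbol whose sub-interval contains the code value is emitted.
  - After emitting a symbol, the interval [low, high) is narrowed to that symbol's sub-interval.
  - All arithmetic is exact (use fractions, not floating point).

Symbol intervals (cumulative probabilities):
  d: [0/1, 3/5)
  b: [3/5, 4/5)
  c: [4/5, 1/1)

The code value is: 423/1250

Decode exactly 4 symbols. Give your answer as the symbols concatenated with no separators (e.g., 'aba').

Step 1: interval [0/1, 1/1), width = 1/1 - 0/1 = 1/1
  'd': [0/1 + 1/1*0/1, 0/1 + 1/1*3/5) = [0/1, 3/5) <- contains code 423/1250
  'b': [0/1 + 1/1*3/5, 0/1 + 1/1*4/5) = [3/5, 4/5)
  'c': [0/1 + 1/1*4/5, 0/1 + 1/1*1/1) = [4/5, 1/1)
  emit 'd', narrow to [0/1, 3/5)
Step 2: interval [0/1, 3/5), width = 3/5 - 0/1 = 3/5
  'd': [0/1 + 3/5*0/1, 0/1 + 3/5*3/5) = [0/1, 9/25) <- contains code 423/1250
  'b': [0/1 + 3/5*3/5, 0/1 + 3/5*4/5) = [9/25, 12/25)
  'c': [0/1 + 3/5*4/5, 0/1 + 3/5*1/1) = [12/25, 3/5)
  emit 'd', narrow to [0/1, 9/25)
Step 3: interval [0/1, 9/25), width = 9/25 - 0/1 = 9/25
  'd': [0/1 + 9/25*0/1, 0/1 + 9/25*3/5) = [0/1, 27/125)
  'b': [0/1 + 9/25*3/5, 0/1 + 9/25*4/5) = [27/125, 36/125)
  'c': [0/1 + 9/25*4/5, 0/1 + 9/25*1/1) = [36/125, 9/25) <- contains code 423/1250
  emit 'c', narrow to [36/125, 9/25)
Step 4: interval [36/125, 9/25), width = 9/25 - 36/125 = 9/125
  'd': [36/125 + 9/125*0/1, 36/125 + 9/125*3/5) = [36/125, 207/625)
  'b': [36/125 + 9/125*3/5, 36/125 + 9/125*4/5) = [207/625, 216/625) <- contains code 423/1250
  'c': [36/125 + 9/125*4/5, 36/125 + 9/125*1/1) = [216/625, 9/25)
  emit 'b', narrow to [207/625, 216/625)

Answer: ddcb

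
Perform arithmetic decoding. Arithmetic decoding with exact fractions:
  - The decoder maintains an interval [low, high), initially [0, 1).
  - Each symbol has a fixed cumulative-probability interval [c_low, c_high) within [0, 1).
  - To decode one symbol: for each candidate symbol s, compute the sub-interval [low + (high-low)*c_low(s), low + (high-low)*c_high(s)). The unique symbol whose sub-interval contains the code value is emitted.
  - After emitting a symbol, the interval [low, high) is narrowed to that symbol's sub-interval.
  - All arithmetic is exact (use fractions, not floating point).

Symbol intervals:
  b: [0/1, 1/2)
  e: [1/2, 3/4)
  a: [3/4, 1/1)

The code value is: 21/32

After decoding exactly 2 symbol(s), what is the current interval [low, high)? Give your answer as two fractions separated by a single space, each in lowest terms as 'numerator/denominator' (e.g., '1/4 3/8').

Answer: 5/8 11/16

Derivation:
Step 1: interval [0/1, 1/1), width = 1/1 - 0/1 = 1/1
  'b': [0/1 + 1/1*0/1, 0/1 + 1/1*1/2) = [0/1, 1/2)
  'e': [0/1 + 1/1*1/2, 0/1 + 1/1*3/4) = [1/2, 3/4) <- contains code 21/32
  'a': [0/1 + 1/1*3/4, 0/1 + 1/1*1/1) = [3/4, 1/1)
  emit 'e', narrow to [1/2, 3/4)
Step 2: interval [1/2, 3/4), width = 3/4 - 1/2 = 1/4
  'b': [1/2 + 1/4*0/1, 1/2 + 1/4*1/2) = [1/2, 5/8)
  'e': [1/2 + 1/4*1/2, 1/2 + 1/4*3/4) = [5/8, 11/16) <- contains code 21/32
  'a': [1/2 + 1/4*3/4, 1/2 + 1/4*1/1) = [11/16, 3/4)
  emit 'e', narrow to [5/8, 11/16)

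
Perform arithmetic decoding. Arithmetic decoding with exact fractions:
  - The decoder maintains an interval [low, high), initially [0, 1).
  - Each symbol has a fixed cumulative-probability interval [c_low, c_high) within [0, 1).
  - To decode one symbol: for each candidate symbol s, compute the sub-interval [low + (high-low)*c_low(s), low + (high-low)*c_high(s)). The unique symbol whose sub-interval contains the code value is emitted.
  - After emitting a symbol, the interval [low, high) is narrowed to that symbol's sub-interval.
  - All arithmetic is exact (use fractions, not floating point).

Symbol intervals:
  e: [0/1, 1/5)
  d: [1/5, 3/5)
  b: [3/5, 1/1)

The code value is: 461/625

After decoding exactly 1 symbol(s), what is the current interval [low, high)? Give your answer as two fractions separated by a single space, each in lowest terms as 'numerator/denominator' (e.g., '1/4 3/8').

Step 1: interval [0/1, 1/1), width = 1/1 - 0/1 = 1/1
  'e': [0/1 + 1/1*0/1, 0/1 + 1/1*1/5) = [0/1, 1/5)
  'd': [0/1 + 1/1*1/5, 0/1 + 1/1*3/5) = [1/5, 3/5)
  'b': [0/1 + 1/1*3/5, 0/1 + 1/1*1/1) = [3/5, 1/1) <- contains code 461/625
  emit 'b', narrow to [3/5, 1/1)

Answer: 3/5 1/1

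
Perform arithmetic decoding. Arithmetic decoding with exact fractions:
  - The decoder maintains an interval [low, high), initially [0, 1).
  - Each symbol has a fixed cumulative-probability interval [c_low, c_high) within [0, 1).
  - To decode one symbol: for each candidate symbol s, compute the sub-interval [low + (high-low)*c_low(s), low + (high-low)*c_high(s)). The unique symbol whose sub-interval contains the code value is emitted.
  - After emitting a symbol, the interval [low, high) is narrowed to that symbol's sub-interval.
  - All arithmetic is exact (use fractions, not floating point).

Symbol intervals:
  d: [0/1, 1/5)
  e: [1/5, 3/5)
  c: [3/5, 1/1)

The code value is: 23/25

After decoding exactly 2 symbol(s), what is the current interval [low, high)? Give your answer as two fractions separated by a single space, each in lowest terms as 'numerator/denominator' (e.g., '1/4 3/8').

Answer: 21/25 1/1

Derivation:
Step 1: interval [0/1, 1/1), width = 1/1 - 0/1 = 1/1
  'd': [0/1 + 1/1*0/1, 0/1 + 1/1*1/5) = [0/1, 1/5)
  'e': [0/1 + 1/1*1/5, 0/1 + 1/1*3/5) = [1/5, 3/5)
  'c': [0/1 + 1/1*3/5, 0/1 + 1/1*1/1) = [3/5, 1/1) <- contains code 23/25
  emit 'c', narrow to [3/5, 1/1)
Step 2: interval [3/5, 1/1), width = 1/1 - 3/5 = 2/5
  'd': [3/5 + 2/5*0/1, 3/5 + 2/5*1/5) = [3/5, 17/25)
  'e': [3/5 + 2/5*1/5, 3/5 + 2/5*3/5) = [17/25, 21/25)
  'c': [3/5 + 2/5*3/5, 3/5 + 2/5*1/1) = [21/25, 1/1) <- contains code 23/25
  emit 'c', narrow to [21/25, 1/1)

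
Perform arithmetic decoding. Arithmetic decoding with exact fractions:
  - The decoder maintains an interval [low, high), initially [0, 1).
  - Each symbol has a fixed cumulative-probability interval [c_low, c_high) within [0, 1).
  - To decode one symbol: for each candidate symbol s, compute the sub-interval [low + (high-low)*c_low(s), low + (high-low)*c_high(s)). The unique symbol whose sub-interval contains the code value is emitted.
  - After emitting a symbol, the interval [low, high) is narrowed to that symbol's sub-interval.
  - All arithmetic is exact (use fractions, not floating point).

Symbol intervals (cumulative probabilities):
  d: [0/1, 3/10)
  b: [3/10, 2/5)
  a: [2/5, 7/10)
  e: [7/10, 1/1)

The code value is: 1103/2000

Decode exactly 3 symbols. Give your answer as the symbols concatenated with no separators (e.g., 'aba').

Answer: aab

Derivation:
Step 1: interval [0/1, 1/1), width = 1/1 - 0/1 = 1/1
  'd': [0/1 + 1/1*0/1, 0/1 + 1/1*3/10) = [0/1, 3/10)
  'b': [0/1 + 1/1*3/10, 0/1 + 1/1*2/5) = [3/10, 2/5)
  'a': [0/1 + 1/1*2/5, 0/1 + 1/1*7/10) = [2/5, 7/10) <- contains code 1103/2000
  'e': [0/1 + 1/1*7/10, 0/1 + 1/1*1/1) = [7/10, 1/1)
  emit 'a', narrow to [2/5, 7/10)
Step 2: interval [2/5, 7/10), width = 7/10 - 2/5 = 3/10
  'd': [2/5 + 3/10*0/1, 2/5 + 3/10*3/10) = [2/5, 49/100)
  'b': [2/5 + 3/10*3/10, 2/5 + 3/10*2/5) = [49/100, 13/25)
  'a': [2/5 + 3/10*2/5, 2/5 + 3/10*7/10) = [13/25, 61/100) <- contains code 1103/2000
  'e': [2/5 + 3/10*7/10, 2/5 + 3/10*1/1) = [61/100, 7/10)
  emit 'a', narrow to [13/25, 61/100)
Step 3: interval [13/25, 61/100), width = 61/100 - 13/25 = 9/100
  'd': [13/25 + 9/100*0/1, 13/25 + 9/100*3/10) = [13/25, 547/1000)
  'b': [13/25 + 9/100*3/10, 13/25 + 9/100*2/5) = [547/1000, 139/250) <- contains code 1103/2000
  'a': [13/25 + 9/100*2/5, 13/25 + 9/100*7/10) = [139/250, 583/1000)
  'e': [13/25 + 9/100*7/10, 13/25 + 9/100*1/1) = [583/1000, 61/100)
  emit 'b', narrow to [547/1000, 139/250)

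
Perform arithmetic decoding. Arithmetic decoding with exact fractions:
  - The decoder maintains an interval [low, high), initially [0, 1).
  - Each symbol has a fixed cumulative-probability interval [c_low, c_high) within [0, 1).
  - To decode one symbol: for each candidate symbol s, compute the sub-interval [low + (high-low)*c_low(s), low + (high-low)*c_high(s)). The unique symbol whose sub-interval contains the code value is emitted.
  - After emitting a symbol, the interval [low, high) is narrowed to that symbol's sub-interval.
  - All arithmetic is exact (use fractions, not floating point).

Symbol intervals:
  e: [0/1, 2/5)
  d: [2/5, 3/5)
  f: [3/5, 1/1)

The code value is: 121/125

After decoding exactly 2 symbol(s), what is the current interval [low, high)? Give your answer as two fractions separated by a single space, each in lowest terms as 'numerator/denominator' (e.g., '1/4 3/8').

Answer: 21/25 1/1

Derivation:
Step 1: interval [0/1, 1/1), width = 1/1 - 0/1 = 1/1
  'e': [0/1 + 1/1*0/1, 0/1 + 1/1*2/5) = [0/1, 2/5)
  'd': [0/1 + 1/1*2/5, 0/1 + 1/1*3/5) = [2/5, 3/5)
  'f': [0/1 + 1/1*3/5, 0/1 + 1/1*1/1) = [3/5, 1/1) <- contains code 121/125
  emit 'f', narrow to [3/5, 1/1)
Step 2: interval [3/5, 1/1), width = 1/1 - 3/5 = 2/5
  'e': [3/5 + 2/5*0/1, 3/5 + 2/5*2/5) = [3/5, 19/25)
  'd': [3/5 + 2/5*2/5, 3/5 + 2/5*3/5) = [19/25, 21/25)
  'f': [3/5 + 2/5*3/5, 3/5 + 2/5*1/1) = [21/25, 1/1) <- contains code 121/125
  emit 'f', narrow to [21/25, 1/1)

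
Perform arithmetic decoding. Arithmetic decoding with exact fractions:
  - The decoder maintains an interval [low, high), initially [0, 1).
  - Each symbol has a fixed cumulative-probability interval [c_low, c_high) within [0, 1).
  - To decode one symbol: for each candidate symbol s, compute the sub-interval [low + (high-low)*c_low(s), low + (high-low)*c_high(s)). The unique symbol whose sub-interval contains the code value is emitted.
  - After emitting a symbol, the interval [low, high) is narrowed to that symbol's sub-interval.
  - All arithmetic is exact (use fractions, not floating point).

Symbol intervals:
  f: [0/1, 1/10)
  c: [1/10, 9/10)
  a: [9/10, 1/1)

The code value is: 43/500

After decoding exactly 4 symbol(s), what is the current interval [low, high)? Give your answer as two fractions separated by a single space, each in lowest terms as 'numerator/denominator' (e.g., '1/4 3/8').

Answer: 207/2500 223/2500

Derivation:
Step 1: interval [0/1, 1/1), width = 1/1 - 0/1 = 1/1
  'f': [0/1 + 1/1*0/1, 0/1 + 1/1*1/10) = [0/1, 1/10) <- contains code 43/500
  'c': [0/1 + 1/1*1/10, 0/1 + 1/1*9/10) = [1/10, 9/10)
  'a': [0/1 + 1/1*9/10, 0/1 + 1/1*1/1) = [9/10, 1/1)
  emit 'f', narrow to [0/1, 1/10)
Step 2: interval [0/1, 1/10), width = 1/10 - 0/1 = 1/10
  'f': [0/1 + 1/10*0/1, 0/1 + 1/10*1/10) = [0/1, 1/100)
  'c': [0/1 + 1/10*1/10, 0/1 + 1/10*9/10) = [1/100, 9/100) <- contains code 43/500
  'a': [0/1 + 1/10*9/10, 0/1 + 1/10*1/1) = [9/100, 1/10)
  emit 'c', narrow to [1/100, 9/100)
Step 3: interval [1/100, 9/100), width = 9/100 - 1/100 = 2/25
  'f': [1/100 + 2/25*0/1, 1/100 + 2/25*1/10) = [1/100, 9/500)
  'c': [1/100 + 2/25*1/10, 1/100 + 2/25*9/10) = [9/500, 41/500)
  'a': [1/100 + 2/25*9/10, 1/100 + 2/25*1/1) = [41/500, 9/100) <- contains code 43/500
  emit 'a', narrow to [41/500, 9/100)
Step 4: interval [41/500, 9/100), width = 9/100 - 41/500 = 1/125
  'f': [41/500 + 1/125*0/1, 41/500 + 1/125*1/10) = [41/500, 207/2500)
  'c': [41/500 + 1/125*1/10, 41/500 + 1/125*9/10) = [207/2500, 223/2500) <- contains code 43/500
  'a': [41/500 + 1/125*9/10, 41/500 + 1/125*1/1) = [223/2500, 9/100)
  emit 'c', narrow to [207/2500, 223/2500)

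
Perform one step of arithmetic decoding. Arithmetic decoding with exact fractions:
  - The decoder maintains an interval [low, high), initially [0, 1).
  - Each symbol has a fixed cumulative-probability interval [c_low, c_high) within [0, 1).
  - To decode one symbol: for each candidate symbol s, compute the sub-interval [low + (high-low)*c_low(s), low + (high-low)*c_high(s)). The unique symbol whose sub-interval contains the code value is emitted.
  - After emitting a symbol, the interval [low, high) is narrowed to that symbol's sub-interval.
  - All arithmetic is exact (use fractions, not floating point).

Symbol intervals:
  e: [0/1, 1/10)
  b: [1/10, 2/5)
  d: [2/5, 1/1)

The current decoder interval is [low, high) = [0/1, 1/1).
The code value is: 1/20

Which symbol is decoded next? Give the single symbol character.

Answer: e

Derivation:
Interval width = high − low = 1/1 − 0/1 = 1/1
Scaled code = (code − low) / width = (1/20 − 0/1) / 1/1 = 1/20
  e: [0/1, 1/10) ← scaled code falls here ✓
  b: [1/10, 2/5) 
  d: [2/5, 1/1) 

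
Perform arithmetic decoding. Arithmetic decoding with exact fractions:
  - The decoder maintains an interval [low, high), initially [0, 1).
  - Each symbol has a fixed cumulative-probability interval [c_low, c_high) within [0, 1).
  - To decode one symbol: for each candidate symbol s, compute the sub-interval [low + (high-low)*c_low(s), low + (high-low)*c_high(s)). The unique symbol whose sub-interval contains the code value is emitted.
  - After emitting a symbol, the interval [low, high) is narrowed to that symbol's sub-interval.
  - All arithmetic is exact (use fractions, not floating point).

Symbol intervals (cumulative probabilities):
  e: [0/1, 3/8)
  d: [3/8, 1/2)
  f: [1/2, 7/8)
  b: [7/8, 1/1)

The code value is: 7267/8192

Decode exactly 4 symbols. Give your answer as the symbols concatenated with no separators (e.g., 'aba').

Step 1: interval [0/1, 1/1), width = 1/1 - 0/1 = 1/1
  'e': [0/1 + 1/1*0/1, 0/1 + 1/1*3/8) = [0/1, 3/8)
  'd': [0/1 + 1/1*3/8, 0/1 + 1/1*1/2) = [3/8, 1/2)
  'f': [0/1 + 1/1*1/2, 0/1 + 1/1*7/8) = [1/2, 7/8)
  'b': [0/1 + 1/1*7/8, 0/1 + 1/1*1/1) = [7/8, 1/1) <- contains code 7267/8192
  emit 'b', narrow to [7/8, 1/1)
Step 2: interval [7/8, 1/1), width = 1/1 - 7/8 = 1/8
  'e': [7/8 + 1/8*0/1, 7/8 + 1/8*3/8) = [7/8, 59/64) <- contains code 7267/8192
  'd': [7/8 + 1/8*3/8, 7/8 + 1/8*1/2) = [59/64, 15/16)
  'f': [7/8 + 1/8*1/2, 7/8 + 1/8*7/8) = [15/16, 63/64)
  'b': [7/8 + 1/8*7/8, 7/8 + 1/8*1/1) = [63/64, 1/1)
  emit 'e', narrow to [7/8, 59/64)
Step 3: interval [7/8, 59/64), width = 59/64 - 7/8 = 3/64
  'e': [7/8 + 3/64*0/1, 7/8 + 3/64*3/8) = [7/8, 457/512) <- contains code 7267/8192
  'd': [7/8 + 3/64*3/8, 7/8 + 3/64*1/2) = [457/512, 115/128)
  'f': [7/8 + 3/64*1/2, 7/8 + 3/64*7/8) = [115/128, 469/512)
  'b': [7/8 + 3/64*7/8, 7/8 + 3/64*1/1) = [469/512, 59/64)
  emit 'e', narrow to [7/8, 457/512)
Step 4: interval [7/8, 457/512), width = 457/512 - 7/8 = 9/512
  'e': [7/8 + 9/512*0/1, 7/8 + 9/512*3/8) = [7/8, 3611/4096)
  'd': [7/8 + 9/512*3/8, 7/8 + 9/512*1/2) = [3611/4096, 905/1024)
  'f': [7/8 + 9/512*1/2, 7/8 + 9/512*7/8) = [905/1024, 3647/4096) <- contains code 7267/8192
  'b': [7/8 + 9/512*7/8, 7/8 + 9/512*1/1) = [3647/4096, 457/512)
  emit 'f', narrow to [905/1024, 3647/4096)

Answer: beef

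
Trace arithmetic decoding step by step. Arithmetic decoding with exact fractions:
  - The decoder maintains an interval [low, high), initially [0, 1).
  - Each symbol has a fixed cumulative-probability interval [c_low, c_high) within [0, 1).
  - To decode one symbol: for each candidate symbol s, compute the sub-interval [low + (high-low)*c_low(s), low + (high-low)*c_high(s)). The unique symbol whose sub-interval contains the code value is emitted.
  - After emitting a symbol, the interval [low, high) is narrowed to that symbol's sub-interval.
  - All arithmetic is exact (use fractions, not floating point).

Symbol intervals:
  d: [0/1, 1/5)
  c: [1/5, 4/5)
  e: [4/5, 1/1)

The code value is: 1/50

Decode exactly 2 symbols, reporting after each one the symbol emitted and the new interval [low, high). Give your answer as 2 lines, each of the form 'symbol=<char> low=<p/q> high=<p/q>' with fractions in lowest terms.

Step 1: interval [0/1, 1/1), width = 1/1 - 0/1 = 1/1
  'd': [0/1 + 1/1*0/1, 0/1 + 1/1*1/5) = [0/1, 1/5) <- contains code 1/50
  'c': [0/1 + 1/1*1/5, 0/1 + 1/1*4/5) = [1/5, 4/5)
  'e': [0/1 + 1/1*4/5, 0/1 + 1/1*1/1) = [4/5, 1/1)
  emit 'd', narrow to [0/1, 1/5)
Step 2: interval [0/1, 1/5), width = 1/5 - 0/1 = 1/5
  'd': [0/1 + 1/5*0/1, 0/1 + 1/5*1/5) = [0/1, 1/25) <- contains code 1/50
  'c': [0/1 + 1/5*1/5, 0/1 + 1/5*4/5) = [1/25, 4/25)
  'e': [0/1 + 1/5*4/5, 0/1 + 1/5*1/1) = [4/25, 1/5)
  emit 'd', narrow to [0/1, 1/25)

Answer: symbol=d low=0/1 high=1/5
symbol=d low=0/1 high=1/25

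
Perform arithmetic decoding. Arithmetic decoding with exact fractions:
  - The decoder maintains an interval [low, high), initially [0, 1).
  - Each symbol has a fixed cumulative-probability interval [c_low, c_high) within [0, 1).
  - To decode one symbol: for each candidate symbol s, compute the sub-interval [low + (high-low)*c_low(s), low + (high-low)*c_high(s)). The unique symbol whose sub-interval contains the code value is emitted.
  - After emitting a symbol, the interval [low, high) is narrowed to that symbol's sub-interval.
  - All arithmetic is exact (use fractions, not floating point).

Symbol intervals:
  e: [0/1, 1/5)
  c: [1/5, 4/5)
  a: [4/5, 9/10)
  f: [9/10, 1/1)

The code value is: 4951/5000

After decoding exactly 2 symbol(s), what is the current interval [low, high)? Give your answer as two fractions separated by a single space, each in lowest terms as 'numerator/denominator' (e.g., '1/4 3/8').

Step 1: interval [0/1, 1/1), width = 1/1 - 0/1 = 1/1
  'e': [0/1 + 1/1*0/1, 0/1 + 1/1*1/5) = [0/1, 1/5)
  'c': [0/1 + 1/1*1/5, 0/1 + 1/1*4/5) = [1/5, 4/5)
  'a': [0/1 + 1/1*4/5, 0/1 + 1/1*9/10) = [4/5, 9/10)
  'f': [0/1 + 1/1*9/10, 0/1 + 1/1*1/1) = [9/10, 1/1) <- contains code 4951/5000
  emit 'f', narrow to [9/10, 1/1)
Step 2: interval [9/10, 1/1), width = 1/1 - 9/10 = 1/10
  'e': [9/10 + 1/10*0/1, 9/10 + 1/10*1/5) = [9/10, 23/25)
  'c': [9/10 + 1/10*1/5, 9/10 + 1/10*4/5) = [23/25, 49/50)
  'a': [9/10 + 1/10*4/5, 9/10 + 1/10*9/10) = [49/50, 99/100)
  'f': [9/10 + 1/10*9/10, 9/10 + 1/10*1/1) = [99/100, 1/1) <- contains code 4951/5000
  emit 'f', narrow to [99/100, 1/1)

Answer: 99/100 1/1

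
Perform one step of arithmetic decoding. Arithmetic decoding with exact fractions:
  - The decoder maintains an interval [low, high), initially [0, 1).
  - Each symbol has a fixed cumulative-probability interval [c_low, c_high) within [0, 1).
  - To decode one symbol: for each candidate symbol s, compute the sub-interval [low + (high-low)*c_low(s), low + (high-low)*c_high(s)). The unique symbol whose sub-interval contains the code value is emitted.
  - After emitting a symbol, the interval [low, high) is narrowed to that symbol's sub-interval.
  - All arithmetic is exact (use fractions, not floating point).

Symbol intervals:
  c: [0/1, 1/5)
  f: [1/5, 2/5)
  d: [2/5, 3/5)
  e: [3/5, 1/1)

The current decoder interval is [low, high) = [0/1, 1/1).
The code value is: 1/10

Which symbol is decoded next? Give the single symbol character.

Answer: c

Derivation:
Interval width = high − low = 1/1 − 0/1 = 1/1
Scaled code = (code − low) / width = (1/10 − 0/1) / 1/1 = 1/10
  c: [0/1, 1/5) ← scaled code falls here ✓
  f: [1/5, 2/5) 
  d: [2/5, 3/5) 
  e: [3/5, 1/1) 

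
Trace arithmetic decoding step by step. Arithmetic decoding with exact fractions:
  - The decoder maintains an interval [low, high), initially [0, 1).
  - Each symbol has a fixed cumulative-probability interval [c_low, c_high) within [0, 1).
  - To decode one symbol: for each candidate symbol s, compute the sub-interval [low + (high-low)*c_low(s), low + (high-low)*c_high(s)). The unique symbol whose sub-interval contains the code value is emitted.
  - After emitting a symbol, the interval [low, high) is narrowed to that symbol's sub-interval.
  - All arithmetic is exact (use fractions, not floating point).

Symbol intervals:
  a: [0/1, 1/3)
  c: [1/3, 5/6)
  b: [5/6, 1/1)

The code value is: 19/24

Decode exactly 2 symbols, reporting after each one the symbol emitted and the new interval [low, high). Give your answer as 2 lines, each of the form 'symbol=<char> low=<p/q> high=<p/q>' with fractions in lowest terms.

Answer: symbol=c low=1/3 high=5/6
symbol=b low=3/4 high=5/6

Derivation:
Step 1: interval [0/1, 1/1), width = 1/1 - 0/1 = 1/1
  'a': [0/1 + 1/1*0/1, 0/1 + 1/1*1/3) = [0/1, 1/3)
  'c': [0/1 + 1/1*1/3, 0/1 + 1/1*5/6) = [1/3, 5/6) <- contains code 19/24
  'b': [0/1 + 1/1*5/6, 0/1 + 1/1*1/1) = [5/6, 1/1)
  emit 'c', narrow to [1/3, 5/6)
Step 2: interval [1/3, 5/6), width = 5/6 - 1/3 = 1/2
  'a': [1/3 + 1/2*0/1, 1/3 + 1/2*1/3) = [1/3, 1/2)
  'c': [1/3 + 1/2*1/3, 1/3 + 1/2*5/6) = [1/2, 3/4)
  'b': [1/3 + 1/2*5/6, 1/3 + 1/2*1/1) = [3/4, 5/6) <- contains code 19/24
  emit 'b', narrow to [3/4, 5/6)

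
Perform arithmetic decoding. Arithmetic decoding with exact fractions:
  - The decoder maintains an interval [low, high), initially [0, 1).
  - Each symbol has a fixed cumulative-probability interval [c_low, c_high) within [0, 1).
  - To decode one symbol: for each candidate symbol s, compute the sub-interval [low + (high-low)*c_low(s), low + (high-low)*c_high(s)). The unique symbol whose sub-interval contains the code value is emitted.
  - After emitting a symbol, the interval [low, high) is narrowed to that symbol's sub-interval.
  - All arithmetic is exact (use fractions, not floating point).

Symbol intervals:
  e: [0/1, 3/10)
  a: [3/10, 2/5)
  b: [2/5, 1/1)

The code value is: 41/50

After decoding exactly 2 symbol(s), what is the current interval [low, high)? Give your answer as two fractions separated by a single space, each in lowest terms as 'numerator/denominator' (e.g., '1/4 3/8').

Answer: 16/25 1/1

Derivation:
Step 1: interval [0/1, 1/1), width = 1/1 - 0/1 = 1/1
  'e': [0/1 + 1/1*0/1, 0/1 + 1/1*3/10) = [0/1, 3/10)
  'a': [0/1 + 1/1*3/10, 0/1 + 1/1*2/5) = [3/10, 2/5)
  'b': [0/1 + 1/1*2/5, 0/1 + 1/1*1/1) = [2/5, 1/1) <- contains code 41/50
  emit 'b', narrow to [2/5, 1/1)
Step 2: interval [2/5, 1/1), width = 1/1 - 2/5 = 3/5
  'e': [2/5 + 3/5*0/1, 2/5 + 3/5*3/10) = [2/5, 29/50)
  'a': [2/5 + 3/5*3/10, 2/5 + 3/5*2/5) = [29/50, 16/25)
  'b': [2/5 + 3/5*2/5, 2/5 + 3/5*1/1) = [16/25, 1/1) <- contains code 41/50
  emit 'b', narrow to [16/25, 1/1)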